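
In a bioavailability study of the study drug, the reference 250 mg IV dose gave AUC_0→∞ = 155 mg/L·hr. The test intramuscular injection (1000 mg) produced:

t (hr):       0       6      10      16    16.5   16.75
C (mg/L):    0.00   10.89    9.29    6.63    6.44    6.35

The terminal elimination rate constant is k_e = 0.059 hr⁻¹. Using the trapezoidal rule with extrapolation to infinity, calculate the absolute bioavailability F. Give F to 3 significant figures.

F = 0.376

Trapezoidal AUC_0→16.75 (intramuscular injection):
  [0→6]: (0.00+10.89)/2 × 6 = 32.67
  [6→10]: (10.89+9.29)/2 × 4 = 40.36
  [10→16]: (9.29+6.63)/2 × 6 = 47.76
  [16→16.5]: (6.63+6.44)/2 × 0.5 = 3.2675
  [16.5→16.75]: (6.44+6.35)/2 × 0.25 = 1.59875
  Sum = 125.65625 mg/L·hr
Tail: C_last/k_e = 6.35/0.059 = 107.627
AUC_0→∞ (intramuscular injection) = 125.65625 + 107.627 = 233.28325 mg/L·hr
F = (AUC_ev/D_ev)/(AUC_iv/D_iv) = (233.28325/1000)/(155/250) = 0.23328325/0.62 = 0.3763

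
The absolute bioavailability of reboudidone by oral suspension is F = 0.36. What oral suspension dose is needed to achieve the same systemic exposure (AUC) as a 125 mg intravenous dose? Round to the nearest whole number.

For equal systemic exposure: F × D_ev = D_iv
D_ev = D_iv / F = 125 / 0.36 = 347.222 mg

D_oral = 347 mg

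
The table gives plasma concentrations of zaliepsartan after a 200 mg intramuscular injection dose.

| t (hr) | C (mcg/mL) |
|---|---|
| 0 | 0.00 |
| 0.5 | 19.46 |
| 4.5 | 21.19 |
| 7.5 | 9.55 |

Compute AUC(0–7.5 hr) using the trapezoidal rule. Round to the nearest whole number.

Trapezoidal AUC_0→7.5:
  [0→0.5]: (0.00+19.46)/2 × 0.5 = 4.865
  [0.5→4.5]: (19.46+21.19)/2 × 4 = 81.3
  [4.5→7.5]: (21.19+9.55)/2 × 3 = 46.11
  Sum = 132.275 mcg/mL·hr

AUC = 132 mcg/mL·hr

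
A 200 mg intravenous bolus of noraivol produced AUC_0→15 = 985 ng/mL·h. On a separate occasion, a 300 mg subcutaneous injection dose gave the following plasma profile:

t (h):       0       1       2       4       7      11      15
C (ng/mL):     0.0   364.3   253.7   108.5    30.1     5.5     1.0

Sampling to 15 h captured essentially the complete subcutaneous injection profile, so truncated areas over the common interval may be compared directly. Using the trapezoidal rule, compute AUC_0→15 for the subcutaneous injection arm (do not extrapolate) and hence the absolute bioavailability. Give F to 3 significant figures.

Trapezoidal AUC_0→15 (subcutaneous injection):
  [0→1]: (0.0+364.3)/2 × 1 = 182.15
  [1→2]: (364.3+253.7)/2 × 1 = 309.0
  [2→4]: (253.7+108.5)/2 × 2 = 362.2
  [4→7]: (108.5+30.1)/2 × 3 = 207.9
  [7→11]: (30.1+5.5)/2 × 4 = 71.2
  [11→15]: (5.5+1.0)/2 × 4 = 13.0
  Sum = 1145.45 ng/mL·h
F = (AUC_ev/D_ev)/(AUC_iv/D_iv) = (1145.45/300)/(985/200) = 3.81817/4.925 = 0.7753

F = 0.775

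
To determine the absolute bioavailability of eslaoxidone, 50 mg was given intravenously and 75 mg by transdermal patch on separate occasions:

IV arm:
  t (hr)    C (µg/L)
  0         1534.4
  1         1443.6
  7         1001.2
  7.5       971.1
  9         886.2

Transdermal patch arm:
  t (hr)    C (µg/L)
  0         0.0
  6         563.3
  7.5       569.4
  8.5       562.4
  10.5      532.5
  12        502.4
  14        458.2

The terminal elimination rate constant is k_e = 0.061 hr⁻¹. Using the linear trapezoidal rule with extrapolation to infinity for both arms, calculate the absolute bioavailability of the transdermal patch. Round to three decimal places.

F = 0.355

Trapezoidal AUC_0→9 (IV):
  [0→1]: (1534.4+1443.6)/2 × 1 = 1489.0
  [1→7]: (1443.6+1001.2)/2 × 6 = 7334.4
  [7→7.5]: (1001.2+971.1)/2 × 0.5 = 493.075
  [7.5→9]: (971.1+886.2)/2 × 1.5 = 1392.975
  Sum = 10709.45 µg/L·hr
IV tail: 886.2/0.061 = 14527.869; AUC_iv,0→∞ = 10709.45 + 14527.869 = 25237.319 µg/L·hr
Trapezoidal AUC_0→14 (transdermal patch):
  [0→6]: (0.0+563.3)/2 × 6 = 1689.9
  [6→7.5]: (563.3+569.4)/2 × 1.5 = 849.525
  [7.5→8.5]: (569.4+562.4)/2 × 1 = 565.9
  [8.5→10.5]: (562.4+532.5)/2 × 2 = 1094.9
  [10.5→12]: (532.5+502.4)/2 × 1.5 = 776.175
  [12→14]: (502.4+458.2)/2 × 2 = 960.6
  Sum = 5937.0 µg/L·hr
transdermal patch tail: 458.2/0.061 = 7511.475; AUC_ev,0→∞ = 5937.0 + 7511.475 = 13448.475 µg/L·hr
F = (AUC_ev/D_ev)/(AUC_iv/D_iv) = (13448.475/75)/(25237.319/50) = 179.313/504.74638 = 0.3553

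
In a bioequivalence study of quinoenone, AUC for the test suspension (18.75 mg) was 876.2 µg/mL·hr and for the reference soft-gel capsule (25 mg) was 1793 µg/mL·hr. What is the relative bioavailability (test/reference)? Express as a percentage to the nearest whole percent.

F_rel = 65%

F_rel = (AUC_test/D_test) / (AUC_ref/D_ref)
      = (876.2/18.75) / (1793/25)
      = 46.7307 / 71.72 = 0.6516 = 65.16%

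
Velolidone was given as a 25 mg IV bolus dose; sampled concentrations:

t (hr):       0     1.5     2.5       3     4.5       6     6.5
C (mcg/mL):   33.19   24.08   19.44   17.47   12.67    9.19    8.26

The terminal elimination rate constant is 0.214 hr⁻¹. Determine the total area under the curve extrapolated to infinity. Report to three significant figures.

Trapezoidal AUC_0→6.5:
  [0→1.5]: (33.19+24.08)/2 × 1.5 = 42.9525
  [1.5→2.5]: (24.08+19.44)/2 × 1 = 21.76
  [2.5→3]: (19.44+17.47)/2 × 0.5 = 9.2275
  [3→4.5]: (17.47+12.67)/2 × 1.5 = 22.605
  [4.5→6]: (12.67+9.19)/2 × 1.5 = 16.395
  [6→6.5]: (9.19+8.26)/2 × 0.5 = 4.3625
  Sum = 117.3025 mcg/mL·hr
Extrapolated tail: C_last / k_e = 8.26 / 0.214 = 38.598
AUC_0→∞ = 117.3025 + 38.598 = 155.9005 mcg/mL·hr

AUC = 156 mcg/mL·hr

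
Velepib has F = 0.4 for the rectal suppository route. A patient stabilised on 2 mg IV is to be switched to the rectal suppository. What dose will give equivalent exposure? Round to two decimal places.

For equal systemic exposure: F × D_ev = D_iv
D_ev = D_iv / F = 2 / 0.4 = 5 mg

D_rectal = 5.00 mg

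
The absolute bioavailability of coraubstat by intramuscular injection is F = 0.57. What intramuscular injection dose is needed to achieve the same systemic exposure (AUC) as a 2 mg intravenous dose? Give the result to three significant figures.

D_intramuscular = 3.51 mg

For equal systemic exposure: F × D_ev = D_iv
D_ev = D_iv / F = 2 / 0.57 = 3.50877 mg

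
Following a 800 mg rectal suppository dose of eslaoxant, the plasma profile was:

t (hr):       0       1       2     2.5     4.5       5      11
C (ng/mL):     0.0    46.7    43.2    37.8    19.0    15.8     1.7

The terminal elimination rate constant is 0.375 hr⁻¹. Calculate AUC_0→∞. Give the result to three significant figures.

Trapezoidal AUC_0→11:
  [0→1]: (0.0+46.7)/2 × 1 = 23.35
  [1→2]: (46.7+43.2)/2 × 1 = 44.95
  [2→2.5]: (43.2+37.8)/2 × 0.5 = 20.25
  [2.5→4.5]: (37.8+19.0)/2 × 2 = 56.8
  [4.5→5]: (19.0+15.8)/2 × 0.5 = 8.7
  [5→11]: (15.8+1.7)/2 × 6 = 52.5
  Sum = 206.55 ng/mL·hr
Extrapolated tail: C_last / k_e = 1.7 / 0.375 = 4.533
AUC_0→∞ = 206.55 + 4.533 = 211.083 ng/mL·hr

AUC = 211 ng/mL·hr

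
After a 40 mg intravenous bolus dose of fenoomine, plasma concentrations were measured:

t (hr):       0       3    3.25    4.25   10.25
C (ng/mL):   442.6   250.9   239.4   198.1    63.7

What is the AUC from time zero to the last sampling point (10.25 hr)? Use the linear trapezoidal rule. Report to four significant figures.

AUC = 2106 ng/mL·hr

Trapezoidal AUC_0→10.25:
  [0→3]: (442.6+250.9)/2 × 3 = 1040.25
  [3→3.25]: (250.9+239.4)/2 × 0.25 = 61.2875
  [3.25→4.25]: (239.4+198.1)/2 × 1 = 218.75
  [4.25→10.25]: (198.1+63.7)/2 × 6 = 785.4
  Sum = 2105.6875 ng/mL·hr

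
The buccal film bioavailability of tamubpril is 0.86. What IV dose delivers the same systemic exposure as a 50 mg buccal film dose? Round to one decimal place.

Systemic exposure from an extravascular dose = F × D_ev, so the equivalent IV dose is F × D_ev.
D_iv = F × D_ev = 0.86 × 50 = 43 mg

D_iv = 43.0 mg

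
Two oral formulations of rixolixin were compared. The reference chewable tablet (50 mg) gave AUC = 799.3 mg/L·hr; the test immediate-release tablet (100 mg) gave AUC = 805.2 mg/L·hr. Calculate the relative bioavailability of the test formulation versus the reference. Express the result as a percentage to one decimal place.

F_rel = 50.4%

F_rel = (AUC_test/D_test) / (AUC_ref/D_ref)
      = (805.2/100) / (799.3/50)
      = 8.052 / 15.986 = 0.5037 = 50.37%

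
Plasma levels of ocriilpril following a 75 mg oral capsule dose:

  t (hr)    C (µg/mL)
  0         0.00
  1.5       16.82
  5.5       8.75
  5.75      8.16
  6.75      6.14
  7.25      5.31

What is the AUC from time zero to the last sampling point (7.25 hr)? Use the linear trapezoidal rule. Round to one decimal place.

Trapezoidal AUC_0→7.25:
  [0→1.5]: (0.00+16.82)/2 × 1.5 = 12.615
  [1.5→5.5]: (16.82+8.75)/2 × 4 = 51.14
  [5.5→5.75]: (8.75+8.16)/2 × 0.25 = 2.11375
  [5.75→6.75]: (8.16+6.14)/2 × 1 = 7.15
  [6.75→7.25]: (6.14+5.31)/2 × 0.5 = 2.8625
  Sum = 75.88125 µg/mL·hr

AUC = 75.9 µg/mL·hr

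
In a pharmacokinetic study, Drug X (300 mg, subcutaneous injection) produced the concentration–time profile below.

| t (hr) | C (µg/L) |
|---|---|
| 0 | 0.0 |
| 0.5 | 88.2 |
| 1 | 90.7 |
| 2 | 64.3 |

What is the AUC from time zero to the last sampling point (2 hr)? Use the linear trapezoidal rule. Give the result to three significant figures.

Trapezoidal AUC_0→2:
  [0→0.5]: (0.0+88.2)/2 × 0.5 = 22.05
  [0.5→1]: (88.2+90.7)/2 × 0.5 = 44.725
  [1→2]: (90.7+64.3)/2 × 1 = 77.5
  Sum = 144.275 µg/L·hr

AUC = 144 µg/L·hr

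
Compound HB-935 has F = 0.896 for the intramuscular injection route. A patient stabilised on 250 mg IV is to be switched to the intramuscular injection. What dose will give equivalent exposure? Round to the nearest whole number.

For equal systemic exposure: F × D_ev = D_iv
D_ev = D_iv / F = 250 / 0.896 = 279.018 mg

D_intramuscular = 279 mg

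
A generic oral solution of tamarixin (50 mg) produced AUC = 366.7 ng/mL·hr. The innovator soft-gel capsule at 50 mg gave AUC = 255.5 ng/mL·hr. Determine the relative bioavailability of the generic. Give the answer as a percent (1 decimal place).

F_rel = (AUC_test/D_test) / (AUC_ref/D_ref)
      = (366.7/50) / (255.5/50)
      = 7.334 / 5.11 = 1.4352 = 143.52%

F_rel = 143.5%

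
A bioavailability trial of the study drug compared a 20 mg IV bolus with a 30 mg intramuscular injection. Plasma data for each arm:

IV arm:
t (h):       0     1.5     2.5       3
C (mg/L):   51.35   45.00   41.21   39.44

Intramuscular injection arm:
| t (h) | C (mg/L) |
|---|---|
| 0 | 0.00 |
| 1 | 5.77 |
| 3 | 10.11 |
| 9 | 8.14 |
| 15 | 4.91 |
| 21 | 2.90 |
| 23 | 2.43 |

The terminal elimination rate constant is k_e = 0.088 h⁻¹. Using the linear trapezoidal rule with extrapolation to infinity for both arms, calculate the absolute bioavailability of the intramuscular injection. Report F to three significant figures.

F = 0.193

Trapezoidal AUC_0→3 (IV):
  [0→1.5]: (51.35+45.00)/2 × 1.5 = 72.2625
  [1.5→2.5]: (45.00+41.21)/2 × 1 = 43.105
  [2.5→3]: (41.21+39.44)/2 × 0.5 = 20.1625
  Sum = 135.53 mg/L·h
IV tail: 39.44/0.088 = 448.182; AUC_iv,0→∞ = 135.53 + 448.182 = 583.712 mg/L·h
Trapezoidal AUC_0→23 (intramuscular injection):
  [0→1]: (0.00+5.77)/2 × 1 = 2.885
  [1→3]: (5.77+10.11)/2 × 2 = 15.88
  [3→9]: (10.11+8.14)/2 × 6 = 54.75
  [9→15]: (8.14+4.91)/2 × 6 = 39.15
  [15→21]: (4.91+2.90)/2 × 6 = 23.43
  [21→23]: (2.90+2.43)/2 × 2 = 5.33
  Sum = 141.425 mg/L·h
intramuscular injection tail: 2.43/0.088 = 27.614; AUC_ev,0→∞ = 141.425 + 27.614 = 169.039 mg/L·h
F = (AUC_ev/D_ev)/(AUC_iv/D_iv) = (169.039/30)/(583.712/20) = 5.63463/29.1856 = 0.1931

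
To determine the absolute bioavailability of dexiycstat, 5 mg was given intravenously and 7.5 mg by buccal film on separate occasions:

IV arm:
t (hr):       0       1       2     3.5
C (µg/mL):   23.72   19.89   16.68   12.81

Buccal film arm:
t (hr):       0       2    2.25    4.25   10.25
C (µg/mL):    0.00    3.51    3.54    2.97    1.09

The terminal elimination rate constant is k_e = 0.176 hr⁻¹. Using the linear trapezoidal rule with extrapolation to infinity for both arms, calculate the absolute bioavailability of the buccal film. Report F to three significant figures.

Trapezoidal AUC_0→3.5 (IV):
  [0→1]: (23.72+19.89)/2 × 1 = 21.805
  [1→2]: (19.89+16.68)/2 × 1 = 18.285
  [2→3.5]: (16.68+12.81)/2 × 1.5 = 22.1175
  Sum = 62.2075 µg/mL·hr
IV tail: 12.81/0.176 = 72.784; AUC_iv,0→∞ = 62.2075 + 72.784 = 134.9915 µg/mL·hr
Trapezoidal AUC_0→10.25 (buccal film):
  [0→2]: (0.00+3.51)/2 × 2 = 3.51
  [2→2.25]: (3.51+3.54)/2 × 0.25 = 0.88125
  [2.25→4.25]: (3.54+2.97)/2 × 2 = 6.51
  [4.25→10.25]: (2.97+1.09)/2 × 6 = 12.18
  Sum = 23.08125 µg/mL·hr
buccal film tail: 1.09/0.176 = 6.193; AUC_ev,0→∞ = 23.08125 + 6.193 = 29.27425 µg/mL·hr
F = (AUC_ev/D_ev)/(AUC_iv/D_iv) = (29.27425/7.5)/(134.9915/5) = 3.90323/26.9983 = 0.1446

F = 0.145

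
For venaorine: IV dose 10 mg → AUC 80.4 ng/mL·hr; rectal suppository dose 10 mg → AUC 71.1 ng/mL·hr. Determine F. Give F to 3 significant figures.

F = (AUC_ev / D_ev) / (AUC_iv / D_iv)
  = (71.1/10) / (80.4/10)
  = 7.11 / 8.04 = 0.8843

F = 0.884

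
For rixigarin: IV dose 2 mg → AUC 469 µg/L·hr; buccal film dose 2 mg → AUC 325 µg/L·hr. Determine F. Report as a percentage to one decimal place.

F = (AUC_ev / D_ev) / (AUC_iv / D_iv)
  = (325/2) / (469/2)
  = 162.5 / 234.5 = 0.6930
  = 69.30%

F = 69.3%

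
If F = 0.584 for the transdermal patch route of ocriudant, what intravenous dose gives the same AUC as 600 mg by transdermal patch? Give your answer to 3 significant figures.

D_iv = 350 mg

Systemic exposure from an extravascular dose = F × D_ev, so the equivalent IV dose is F × D_ev.
D_iv = F × D_ev = 0.584 × 600 = 350.4 mg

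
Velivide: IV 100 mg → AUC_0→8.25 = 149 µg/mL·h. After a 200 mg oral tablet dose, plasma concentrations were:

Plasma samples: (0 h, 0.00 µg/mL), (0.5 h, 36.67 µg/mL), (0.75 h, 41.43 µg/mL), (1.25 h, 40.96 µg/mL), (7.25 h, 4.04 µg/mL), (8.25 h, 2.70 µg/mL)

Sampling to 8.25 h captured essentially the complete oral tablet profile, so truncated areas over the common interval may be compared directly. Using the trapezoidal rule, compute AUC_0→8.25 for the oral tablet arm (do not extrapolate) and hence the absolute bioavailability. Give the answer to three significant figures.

Trapezoidal AUC_0→8.25 (oral tablet):
  [0→0.5]: (0.00+36.67)/2 × 0.5 = 9.1675
  [0.5→0.75]: (36.67+41.43)/2 × 0.25 = 9.7625
  [0.75→1.25]: (41.43+40.96)/2 × 0.5 = 20.5975
  [1.25→7.25]: (40.96+4.04)/2 × 6 = 135.0
  [7.25→8.25]: (4.04+2.70)/2 × 1 = 3.37
  Sum = 177.8975 µg/mL·h
F = (AUC_ev/D_ev)/(AUC_iv/D_iv) = (177.8975/200)/(149/100) = 0.8894875/1.49 = 0.5970

F = 0.597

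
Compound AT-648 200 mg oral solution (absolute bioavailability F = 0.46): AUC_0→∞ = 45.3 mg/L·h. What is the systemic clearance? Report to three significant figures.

CL = F × Dose / AUC_0→∞
   = 0.46 × 200 / 45.3 = 2.03091 L/h

CL = 2.03 L/h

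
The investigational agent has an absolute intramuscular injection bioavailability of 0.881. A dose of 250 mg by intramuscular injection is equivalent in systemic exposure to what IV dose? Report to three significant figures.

Systemic exposure from an extravascular dose = F × D_ev, so the equivalent IV dose is F × D_ev.
D_iv = F × D_ev = 0.881 × 250 = 220.25 mg

D_iv = 220 mg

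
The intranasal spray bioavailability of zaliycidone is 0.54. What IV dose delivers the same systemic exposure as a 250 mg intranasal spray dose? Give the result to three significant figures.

Systemic exposure from an extravascular dose = F × D_ev, so the equivalent IV dose is F × D_ev.
D_iv = F × D_ev = 0.54 × 250 = 135 mg

D_iv = 135 mg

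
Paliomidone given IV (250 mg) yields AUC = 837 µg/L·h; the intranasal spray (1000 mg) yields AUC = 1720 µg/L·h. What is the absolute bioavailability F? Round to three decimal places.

F = (AUC_ev / D_ev) / (AUC_iv / D_iv)
  = (1720/1000) / (837/250)
  = 1.72 / 3.348 = 0.5137

F = 0.514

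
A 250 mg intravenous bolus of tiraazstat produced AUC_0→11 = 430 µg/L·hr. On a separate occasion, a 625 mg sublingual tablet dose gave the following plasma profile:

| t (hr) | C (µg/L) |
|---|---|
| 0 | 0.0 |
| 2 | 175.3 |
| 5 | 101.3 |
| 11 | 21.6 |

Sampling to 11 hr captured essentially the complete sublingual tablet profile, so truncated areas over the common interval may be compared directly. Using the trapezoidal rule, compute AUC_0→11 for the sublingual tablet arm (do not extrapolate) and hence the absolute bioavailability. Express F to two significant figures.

Trapezoidal AUC_0→11 (sublingual tablet):
  [0→2]: (0.0+175.3)/2 × 2 = 175.3
  [2→5]: (175.3+101.3)/2 × 3 = 414.9
  [5→11]: (101.3+21.6)/2 × 6 = 368.7
  Sum = 958.9 µg/L·hr
F = (AUC_ev/D_ev)/(AUC_iv/D_iv) = (958.9/625)/(430/250) = 1.53424/1.72 = 0.8920

F = 0.89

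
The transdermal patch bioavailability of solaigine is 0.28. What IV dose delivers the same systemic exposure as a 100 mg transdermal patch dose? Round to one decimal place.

D_iv = 28.0 mg

Systemic exposure from an extravascular dose = F × D_ev, so the equivalent IV dose is F × D_ev.
D_iv = F × D_ev = 0.28 × 100 = 28 mg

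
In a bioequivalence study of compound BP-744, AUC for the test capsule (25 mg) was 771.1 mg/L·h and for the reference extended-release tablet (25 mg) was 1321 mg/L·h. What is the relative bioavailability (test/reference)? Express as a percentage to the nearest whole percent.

F_rel = 58%

F_rel = (AUC_test/D_test) / (AUC_ref/D_ref)
      = (771.1/25) / (1321/25)
      = 30.844 / 52.84 = 0.5837 = 58.37%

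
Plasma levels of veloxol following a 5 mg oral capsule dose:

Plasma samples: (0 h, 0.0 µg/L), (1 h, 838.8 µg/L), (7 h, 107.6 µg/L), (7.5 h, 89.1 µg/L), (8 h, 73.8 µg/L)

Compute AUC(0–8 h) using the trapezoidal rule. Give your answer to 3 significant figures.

AUC = 3350 µg/L·h

Trapezoidal AUC_0→8:
  [0→1]: (0.0+838.8)/2 × 1 = 419.4
  [1→7]: (838.8+107.6)/2 × 6 = 2839.2
  [7→7.5]: (107.6+89.1)/2 × 0.5 = 49.175
  [7.5→8]: (89.1+73.8)/2 × 0.5 = 40.725
  Sum = 3348.5 µg/L·h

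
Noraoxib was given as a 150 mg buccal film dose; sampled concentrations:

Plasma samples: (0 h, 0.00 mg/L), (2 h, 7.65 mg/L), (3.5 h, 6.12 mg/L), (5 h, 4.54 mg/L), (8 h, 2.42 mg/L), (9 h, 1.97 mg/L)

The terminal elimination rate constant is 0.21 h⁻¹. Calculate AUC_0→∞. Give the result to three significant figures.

AUC = 48.0 mg/L·h

Trapezoidal AUC_0→9:
  [0→2]: (0.00+7.65)/2 × 2 = 7.65
  [2→3.5]: (7.65+6.12)/2 × 1.5 = 10.3275
  [3.5→5]: (6.12+4.54)/2 × 1.5 = 7.995
  [5→8]: (4.54+2.42)/2 × 3 = 10.44
  [8→9]: (2.42+1.97)/2 × 1 = 2.195
  Sum = 38.6075 mg/L·h
Extrapolated tail: C_last / k_e = 1.97 / 0.21 = 9.381
AUC_0→∞ = 38.6075 + 9.381 = 47.9885 mg/L·h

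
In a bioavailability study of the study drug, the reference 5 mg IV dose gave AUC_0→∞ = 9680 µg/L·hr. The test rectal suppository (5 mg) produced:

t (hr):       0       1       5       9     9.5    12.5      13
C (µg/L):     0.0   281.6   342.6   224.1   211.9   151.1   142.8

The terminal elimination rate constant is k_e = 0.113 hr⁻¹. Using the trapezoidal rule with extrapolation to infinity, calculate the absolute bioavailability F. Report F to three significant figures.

Trapezoidal AUC_0→13 (rectal suppository):
  [0→1]: (0.0+281.6)/2 × 1 = 140.8
  [1→5]: (281.6+342.6)/2 × 4 = 1248.4
  [5→9]: (342.6+224.1)/2 × 4 = 1133.4
  [9→9.5]: (224.1+211.9)/2 × 0.5 = 109.0
  [9.5→12.5]: (211.9+151.1)/2 × 3 = 544.5
  [12.5→13]: (151.1+142.8)/2 × 0.5 = 73.475
  Sum = 3249.575 µg/L·hr
Tail: C_last/k_e = 142.8/0.113 = 1263.717
AUC_0→∞ (rectal suppository) = 3249.575 + 1263.717 = 4513.292 µg/L·hr
F = (AUC_ev/D_ev)/(AUC_iv/D_iv) = (4513.292/5)/(9680/5) = 902.6584/1936 = 0.4662

F = 0.466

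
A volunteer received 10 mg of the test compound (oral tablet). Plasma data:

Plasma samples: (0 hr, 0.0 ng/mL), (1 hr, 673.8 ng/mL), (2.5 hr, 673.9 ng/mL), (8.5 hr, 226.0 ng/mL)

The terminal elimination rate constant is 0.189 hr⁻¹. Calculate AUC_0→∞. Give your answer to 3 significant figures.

AUC = 5240 ng/mL·hr

Trapezoidal AUC_0→8.5:
  [0→1]: (0.0+673.8)/2 × 1 = 336.9
  [1→2.5]: (673.8+673.9)/2 × 1.5 = 1010.775
  [2.5→8.5]: (673.9+226.0)/2 × 6 = 2699.7
  Sum = 4047.375 ng/mL·hr
Extrapolated tail: C_last / k_e = 226.0 / 0.189 = 1195.767
AUC_0→∞ = 4047.375 + 1195.767 = 5243.142 ng/mL·hr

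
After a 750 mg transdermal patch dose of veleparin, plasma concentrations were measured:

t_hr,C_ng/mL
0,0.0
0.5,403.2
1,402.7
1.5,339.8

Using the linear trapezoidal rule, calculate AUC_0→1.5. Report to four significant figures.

Trapezoidal AUC_0→1.5:
  [0→0.5]: (0.0+403.2)/2 × 0.5 = 100.8
  [0.5→1]: (403.2+402.7)/2 × 0.5 = 201.475
  [1→1.5]: (402.7+339.8)/2 × 0.5 = 185.625
  Sum = 487.9 ng/mL·hr

AUC = 487.9 ng/mL·hr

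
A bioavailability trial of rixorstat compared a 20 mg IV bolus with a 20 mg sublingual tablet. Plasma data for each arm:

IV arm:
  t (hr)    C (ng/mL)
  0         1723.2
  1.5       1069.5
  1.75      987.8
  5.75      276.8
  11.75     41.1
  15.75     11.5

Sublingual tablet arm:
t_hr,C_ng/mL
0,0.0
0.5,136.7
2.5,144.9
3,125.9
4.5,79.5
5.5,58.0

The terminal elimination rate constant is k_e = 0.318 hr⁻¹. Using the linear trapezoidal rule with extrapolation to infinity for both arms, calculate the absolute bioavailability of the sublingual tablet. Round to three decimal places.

F = 0.132

Trapezoidal AUC_0→15.75 (IV):
  [0→1.5]: (1723.2+1069.5)/2 × 1.5 = 2094.525
  [1.5→1.75]: (1069.5+987.8)/2 × 0.25 = 257.1625
  [1.75→5.75]: (987.8+276.8)/2 × 4 = 2529.2
  [5.75→11.75]: (276.8+41.1)/2 × 6 = 953.7
  [11.75→15.75]: (41.1+11.5)/2 × 4 = 105.2
  Sum = 5939.7875 ng/mL·hr
IV tail: 11.5/0.318 = 36.164; AUC_iv,0→∞ = 5939.7875 + 36.164 = 5975.9515 ng/mL·hr
Trapezoidal AUC_0→5.5 (sublingual tablet):
  [0→0.5]: (0.0+136.7)/2 × 0.5 = 34.175
  [0.5→2.5]: (136.7+144.9)/2 × 2 = 281.6
  [2.5→3]: (144.9+125.9)/2 × 0.5 = 67.7
  [3→4.5]: (125.9+79.5)/2 × 1.5 = 154.05
  [4.5→5.5]: (79.5+58.0)/2 × 1 = 68.75
  Sum = 606.275 ng/mL·hr
sublingual tablet tail: 58.0/0.318 = 182.390; AUC_ev,0→∞ = 606.275 + 182.390 = 788.665 ng/mL·hr
F = (AUC_ev/D_ev)/(AUC_iv/D_iv) = (788.665/20)/(5975.9515/20) = 39.43325/298.798 = 0.1320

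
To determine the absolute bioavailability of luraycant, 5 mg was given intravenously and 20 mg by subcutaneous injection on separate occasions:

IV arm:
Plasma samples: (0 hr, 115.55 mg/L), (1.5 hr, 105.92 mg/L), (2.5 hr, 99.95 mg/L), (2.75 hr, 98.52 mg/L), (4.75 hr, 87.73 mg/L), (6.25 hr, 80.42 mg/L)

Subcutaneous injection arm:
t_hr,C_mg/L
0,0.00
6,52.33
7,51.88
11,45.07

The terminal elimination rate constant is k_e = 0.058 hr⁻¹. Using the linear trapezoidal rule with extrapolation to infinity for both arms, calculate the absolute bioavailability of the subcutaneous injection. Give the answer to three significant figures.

Trapezoidal AUC_0→6.25 (IV):
  [0→1.5]: (115.55+105.92)/2 × 1.5 = 166.1025
  [1.5→2.5]: (105.92+99.95)/2 × 1 = 102.935
  [2.5→2.75]: (99.95+98.52)/2 × 0.25 = 24.80875
  [2.75→4.75]: (98.52+87.73)/2 × 2 = 186.25
  [4.75→6.25]: (87.73+80.42)/2 × 1.5 = 126.1125
  Sum = 606.20875 mg/L·hr
IV tail: 80.42/0.058 = 1386.552; AUC_iv,0→∞ = 606.20875 + 1386.552 = 1992.76075 mg/L·hr
Trapezoidal AUC_0→11 (subcutaneous injection):
  [0→6]: (0.00+52.33)/2 × 6 = 156.99
  [6→7]: (52.33+51.88)/2 × 1 = 52.105
  [7→11]: (51.88+45.07)/2 × 4 = 193.9
  Sum = 402.995 mg/L·hr
subcutaneous injection tail: 45.07/0.058 = 777.069; AUC_ev,0→∞ = 402.995 + 777.069 = 1180.064 mg/L·hr
F = (AUC_ev/D_ev)/(AUC_iv/D_iv) = (1180.064/20)/(1992.76075/5) = 59.0032/398.55215 = 0.1480

F = 0.148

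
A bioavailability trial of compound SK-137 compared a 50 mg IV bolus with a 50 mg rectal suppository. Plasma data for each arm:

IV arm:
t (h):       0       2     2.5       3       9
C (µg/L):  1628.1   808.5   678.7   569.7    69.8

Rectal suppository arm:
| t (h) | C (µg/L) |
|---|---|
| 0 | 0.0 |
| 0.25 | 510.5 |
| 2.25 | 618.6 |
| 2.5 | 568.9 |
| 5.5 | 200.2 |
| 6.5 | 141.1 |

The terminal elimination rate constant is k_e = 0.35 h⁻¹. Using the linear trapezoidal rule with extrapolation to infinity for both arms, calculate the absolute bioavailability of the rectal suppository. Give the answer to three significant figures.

Trapezoidal AUC_0→9 (IV):
  [0→2]: (1628.1+808.5)/2 × 2 = 2436.6
  [2→2.5]: (808.5+678.7)/2 × 0.5 = 371.8
  [2.5→3]: (678.7+569.7)/2 × 0.5 = 312.1
  [3→9]: (569.7+69.8)/2 × 6 = 1918.5
  Sum = 5039.0 µg/L·h
IV tail: 69.8/0.35 = 199.429; AUC_iv,0→∞ = 5039.0 + 199.429 = 5238.429 µg/L·h
Trapezoidal AUC_0→6.5 (rectal suppository):
  [0→0.25]: (0.0+510.5)/2 × 0.25 = 63.8125
  [0.25→2.25]: (510.5+618.6)/2 × 2 = 1129.1
  [2.25→2.5]: (618.6+568.9)/2 × 0.25 = 148.4375
  [2.5→5.5]: (568.9+200.2)/2 × 3 = 1153.65
  [5.5→6.5]: (200.2+141.1)/2 × 1 = 170.65
  Sum = 2665.65 µg/L·h
rectal suppository tail: 141.1/0.35 = 403.143; AUC_ev,0→∞ = 2665.65 + 403.143 = 3068.793 µg/L·h
F = (AUC_ev/D_ev)/(AUC_iv/D_iv) = (3068.793/50)/(5238.429/50) = 61.37586/104.76858 = 0.5858

F = 0.586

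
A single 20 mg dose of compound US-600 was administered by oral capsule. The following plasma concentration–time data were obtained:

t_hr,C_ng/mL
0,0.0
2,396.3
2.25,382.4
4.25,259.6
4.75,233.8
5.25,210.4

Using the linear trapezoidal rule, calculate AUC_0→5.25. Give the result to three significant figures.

AUC = 1370 ng/mL·hr

Trapezoidal AUC_0→5.25:
  [0→2]: (0.0+396.3)/2 × 2 = 396.3
  [2→2.25]: (396.3+382.4)/2 × 0.25 = 97.3375
  [2.25→4.25]: (382.4+259.6)/2 × 2 = 642.0
  [4.25→4.75]: (259.6+233.8)/2 × 0.5 = 123.35
  [4.75→5.25]: (233.8+210.4)/2 × 0.5 = 111.05
  Sum = 1370.0375 ng/mL·hr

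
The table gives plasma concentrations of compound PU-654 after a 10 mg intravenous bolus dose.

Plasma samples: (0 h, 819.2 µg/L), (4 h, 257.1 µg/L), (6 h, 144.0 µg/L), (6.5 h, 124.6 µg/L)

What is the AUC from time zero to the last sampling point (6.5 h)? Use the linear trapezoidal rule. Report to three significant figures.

Trapezoidal AUC_0→6.5:
  [0→4]: (819.2+257.1)/2 × 4 = 2152.6
  [4→6]: (257.1+144.0)/2 × 2 = 401.1
  [6→6.5]: (144.0+124.6)/2 × 0.5 = 67.15
  Sum = 2620.85 µg/L·h

AUC = 2620 µg/L·h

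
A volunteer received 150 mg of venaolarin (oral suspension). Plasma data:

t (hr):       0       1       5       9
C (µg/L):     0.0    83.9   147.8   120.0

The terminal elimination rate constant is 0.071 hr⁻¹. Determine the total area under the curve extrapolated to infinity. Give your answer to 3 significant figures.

AUC = 2730 µg/L·hr

Trapezoidal AUC_0→9:
  [0→1]: (0.0+83.9)/2 × 1 = 41.95
  [1→5]: (83.9+147.8)/2 × 4 = 463.4
  [5→9]: (147.8+120.0)/2 × 4 = 535.6
  Sum = 1040.95 µg/L·hr
Extrapolated tail: C_last / k_e = 120.0 / 0.071 = 1690.141
AUC_0→∞ = 1040.95 + 1690.141 = 2731.091 µg/L·hr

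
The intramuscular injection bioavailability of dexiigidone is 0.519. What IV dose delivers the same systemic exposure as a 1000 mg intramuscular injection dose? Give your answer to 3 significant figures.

Systemic exposure from an extravascular dose = F × D_ev, so the equivalent IV dose is F × D_ev.
D_iv = F × D_ev = 0.519 × 1000 = 519 mg

D_iv = 519 mg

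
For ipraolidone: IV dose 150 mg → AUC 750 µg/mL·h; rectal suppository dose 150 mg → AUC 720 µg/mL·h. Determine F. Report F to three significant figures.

F = (AUC_ev / D_ev) / (AUC_iv / D_iv)
  = (720/150) / (750/150)
  = 4.8 / 5 = 0.9600

F = 0.960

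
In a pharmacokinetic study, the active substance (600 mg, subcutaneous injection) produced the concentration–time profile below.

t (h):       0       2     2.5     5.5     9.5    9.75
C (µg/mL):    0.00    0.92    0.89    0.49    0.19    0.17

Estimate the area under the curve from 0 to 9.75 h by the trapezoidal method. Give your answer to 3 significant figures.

Trapezoidal AUC_0→9.75:
  [0→2]: (0.00+0.92)/2 × 2 = 0.92
  [2→2.5]: (0.92+0.89)/2 × 0.5 = 0.4525
  [2.5→5.5]: (0.89+0.49)/2 × 3 = 2.07
  [5.5→9.5]: (0.49+0.19)/2 × 4 = 1.36
  [9.5→9.75]: (0.19+0.17)/2 × 0.25 = 0.045
  Sum = 4.8475 µg/mL·h

AUC = 4.85 µg/mL·h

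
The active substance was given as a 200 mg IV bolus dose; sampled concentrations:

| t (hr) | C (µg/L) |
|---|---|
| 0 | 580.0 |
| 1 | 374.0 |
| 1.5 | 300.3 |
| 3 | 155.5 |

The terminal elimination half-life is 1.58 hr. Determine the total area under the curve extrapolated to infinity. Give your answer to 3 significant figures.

AUC = 1340 µg/L·hr

Trapezoidal AUC_0→3:
  [0→1]: (580.0+374.0)/2 × 1 = 477.0
  [1→1.5]: (374.0+300.3)/2 × 0.5 = 168.575
  [1.5→3]: (300.3+155.5)/2 × 1.5 = 341.85
  Sum = 987.425 µg/L·hr
k_e = ln2 / t½ = 0.693147 / 1.58 = 0.4387 hr^-1
Extrapolated tail: C_last / k_e = 155.5 / 0.4387 = 354.456
AUC_0→∞ = 987.425 + 354.456 = 1341.881 µg/L·hr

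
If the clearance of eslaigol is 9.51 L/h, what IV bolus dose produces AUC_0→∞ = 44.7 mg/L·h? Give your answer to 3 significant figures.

Dose_iv = CL × AUC_0→∞
     = 9.51 × 44.7 = 425.097 mg

Dose = 425 mg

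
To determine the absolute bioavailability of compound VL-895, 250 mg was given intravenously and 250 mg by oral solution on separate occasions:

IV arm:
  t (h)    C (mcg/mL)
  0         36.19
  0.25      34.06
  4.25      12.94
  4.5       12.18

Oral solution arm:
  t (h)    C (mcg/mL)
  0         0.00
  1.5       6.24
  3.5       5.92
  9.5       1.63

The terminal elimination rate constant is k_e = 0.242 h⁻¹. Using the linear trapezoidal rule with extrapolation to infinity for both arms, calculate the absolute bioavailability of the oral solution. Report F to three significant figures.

F = 0.296

Trapezoidal AUC_0→4.5 (IV):
  [0→0.25]: (36.19+34.06)/2 × 0.25 = 8.78125
  [0.25→4.25]: (34.06+12.94)/2 × 4 = 94.0
  [4.25→4.5]: (12.94+12.18)/2 × 0.25 = 3.14
  Sum = 105.92125 mcg/mL·h
IV tail: 12.18/0.242 = 50.331; AUC_iv,0→∞ = 105.92125 + 50.331 = 156.25225 mcg/mL·h
Trapezoidal AUC_0→9.5 (oral solution):
  [0→1.5]: (0.00+6.24)/2 × 1.5 = 4.68
  [1.5→3.5]: (6.24+5.92)/2 × 2 = 12.16
  [3.5→9.5]: (5.92+1.63)/2 × 6 = 22.65
  Sum = 39.49 mcg/mL·h
oral solution tail: 1.63/0.242 = 6.736; AUC_ev,0→∞ = 39.49 + 6.736 = 46.226 mcg/mL·h
F = (AUC_ev/D_ev)/(AUC_iv/D_iv) = (46.226/250)/(156.25225/250) = 0.184904/0.625009 = 0.2958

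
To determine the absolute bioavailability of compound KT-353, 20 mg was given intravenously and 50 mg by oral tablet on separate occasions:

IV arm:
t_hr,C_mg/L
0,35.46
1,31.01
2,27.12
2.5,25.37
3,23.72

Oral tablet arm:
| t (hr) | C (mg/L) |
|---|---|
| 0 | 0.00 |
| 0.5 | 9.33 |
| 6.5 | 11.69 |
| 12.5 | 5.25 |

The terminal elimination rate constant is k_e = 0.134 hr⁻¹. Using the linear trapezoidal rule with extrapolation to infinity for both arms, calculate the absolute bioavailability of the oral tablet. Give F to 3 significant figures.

F = 0.235

Trapezoidal AUC_0→3 (IV):
  [0→1]: (35.46+31.01)/2 × 1 = 33.235
  [1→2]: (31.01+27.12)/2 × 1 = 29.065
  [2→2.5]: (27.12+25.37)/2 × 0.5 = 13.1225
  [2.5→3]: (25.37+23.72)/2 × 0.5 = 12.2725
  Sum = 87.695 mg/L·hr
IV tail: 23.72/0.134 = 177.015; AUC_iv,0→∞ = 87.695 + 177.015 = 264.71 mg/L·hr
Trapezoidal AUC_0→12.5 (oral tablet):
  [0→0.5]: (0.00+9.33)/2 × 0.5 = 2.3325
  [0.5→6.5]: (9.33+11.69)/2 × 6 = 63.06
  [6.5→12.5]: (11.69+5.25)/2 × 6 = 50.82
  Sum = 116.2125 mg/L·hr
oral tablet tail: 5.25/0.134 = 39.179; AUC_ev,0→∞ = 116.2125 + 39.179 = 155.3915 mg/L·hr
F = (AUC_ev/D_ev)/(AUC_iv/D_iv) = (155.3915/50)/(264.71/20) = 3.10783/13.2355 = 0.2348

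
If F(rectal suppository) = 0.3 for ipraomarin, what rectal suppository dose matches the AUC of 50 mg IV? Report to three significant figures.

D_rectal = 167 mg

For equal systemic exposure: F × D_ev = D_iv
D_ev = D_iv / F = 50 / 0.3 = 166.667 mg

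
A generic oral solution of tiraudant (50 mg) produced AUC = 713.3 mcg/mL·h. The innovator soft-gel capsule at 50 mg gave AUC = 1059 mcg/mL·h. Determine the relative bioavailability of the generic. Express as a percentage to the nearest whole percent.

F_rel = (AUC_test/D_test) / (AUC_ref/D_ref)
      = (713.3/50) / (1059/50)
      = 14.266 / 21.18 = 0.6736 = 67.36%

F_rel = 67%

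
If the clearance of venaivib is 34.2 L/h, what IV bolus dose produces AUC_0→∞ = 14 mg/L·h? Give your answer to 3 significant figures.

Dose_iv = CL × AUC_0→∞
     = 34.2 × 14 = 478.8 mg

Dose = 479 mg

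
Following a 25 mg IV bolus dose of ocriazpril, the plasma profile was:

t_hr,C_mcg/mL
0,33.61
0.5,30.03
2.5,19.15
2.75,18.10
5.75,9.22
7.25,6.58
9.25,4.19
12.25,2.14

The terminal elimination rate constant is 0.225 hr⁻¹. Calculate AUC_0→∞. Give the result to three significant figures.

Trapezoidal AUC_0→12.25:
  [0→0.5]: (33.61+30.03)/2 × 0.5 = 15.91
  [0.5→2.5]: (30.03+19.15)/2 × 2 = 49.18
  [2.5→2.75]: (19.15+18.10)/2 × 0.25 = 4.65625
  [2.75→5.75]: (18.10+9.22)/2 × 3 = 40.98
  [5.75→7.25]: (9.22+6.58)/2 × 1.5 = 11.85
  [7.25→9.25]: (6.58+4.19)/2 × 2 = 10.77
  [9.25→12.25]: (4.19+2.14)/2 × 3 = 9.495
  Sum = 142.84125 mcg/mL·hr
Extrapolated tail: C_last / k_e = 2.14 / 0.225 = 9.511
AUC_0→∞ = 142.84125 + 9.511 = 152.35225 mcg/mL·hr

AUC = 152 mcg/mL·hr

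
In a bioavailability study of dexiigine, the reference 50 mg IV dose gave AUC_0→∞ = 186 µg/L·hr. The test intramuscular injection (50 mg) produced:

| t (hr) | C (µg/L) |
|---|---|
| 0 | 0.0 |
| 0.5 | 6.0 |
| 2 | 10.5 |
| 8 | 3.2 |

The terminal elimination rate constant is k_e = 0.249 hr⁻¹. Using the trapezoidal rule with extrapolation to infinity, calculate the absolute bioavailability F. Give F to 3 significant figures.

Trapezoidal AUC_0→8 (intramuscular injection):
  [0→0.5]: (0.0+6.0)/2 × 0.5 = 1.5
  [0.5→2]: (6.0+10.5)/2 × 1.5 = 12.375
  [2→8]: (10.5+3.2)/2 × 6 = 41.1
  Sum = 54.975 µg/L·hr
Tail: C_last/k_e = 3.2/0.249 = 12.851
AUC_0→∞ (intramuscular injection) = 54.975 + 12.851 = 67.826 µg/L·hr
F = (AUC_ev/D_ev)/(AUC_iv/D_iv) = (67.826/50)/(186/50) = 1.35652/3.72 = 0.3647

F = 0.365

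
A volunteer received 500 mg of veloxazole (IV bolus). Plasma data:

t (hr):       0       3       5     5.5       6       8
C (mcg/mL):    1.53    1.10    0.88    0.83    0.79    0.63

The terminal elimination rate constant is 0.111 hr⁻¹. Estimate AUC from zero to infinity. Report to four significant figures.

Trapezoidal AUC_0→8:
  [0→3]: (1.53+1.10)/2 × 3 = 3.945
  [3→5]: (1.10+0.88)/2 × 2 = 1.98
  [5→5.5]: (0.88+0.83)/2 × 0.5 = 0.4275
  [5.5→6]: (0.83+0.79)/2 × 0.5 = 0.405
  [6→8]: (0.79+0.63)/2 × 2 = 1.42
  Sum = 8.1775 mcg/mL·hr
Extrapolated tail: C_last / k_e = 0.63 / 0.111 = 5.676
AUC_0→∞ = 8.1775 + 5.676 = 13.8535 mcg/mL·hr

AUC = 13.85 mcg/mL·hr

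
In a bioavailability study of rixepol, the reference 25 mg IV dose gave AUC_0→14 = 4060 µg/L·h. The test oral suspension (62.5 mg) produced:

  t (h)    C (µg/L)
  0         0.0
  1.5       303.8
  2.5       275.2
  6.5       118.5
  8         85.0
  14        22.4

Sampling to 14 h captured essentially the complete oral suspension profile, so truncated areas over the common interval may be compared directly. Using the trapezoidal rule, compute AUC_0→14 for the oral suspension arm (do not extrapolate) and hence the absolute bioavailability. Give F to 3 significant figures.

Trapezoidal AUC_0→14 (oral suspension):
  [0→1.5]: (0.0+303.8)/2 × 1.5 = 227.85
  [1.5→2.5]: (303.8+275.2)/2 × 1 = 289.5
  [2.5→6.5]: (275.2+118.5)/2 × 4 = 787.4
  [6.5→8]: (118.5+85.0)/2 × 1.5 = 152.625
  [8→14]: (85.0+22.4)/2 × 6 = 322.2
  Sum = 1779.575 µg/L·h
F = (AUC_ev/D_ev)/(AUC_iv/D_iv) = (1779.575/62.5)/(4060/25) = 28.4732/162.4 = 0.1753

F = 0.175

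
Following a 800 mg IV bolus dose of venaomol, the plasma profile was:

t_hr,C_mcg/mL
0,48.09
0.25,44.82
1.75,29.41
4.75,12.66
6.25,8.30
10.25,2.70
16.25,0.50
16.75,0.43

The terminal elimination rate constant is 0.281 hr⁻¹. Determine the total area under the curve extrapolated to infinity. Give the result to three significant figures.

AUC = 179 mcg/mL·hr

Trapezoidal AUC_0→16.75:
  [0→0.25]: (48.09+44.82)/2 × 0.25 = 11.61375
  [0.25→1.75]: (44.82+29.41)/2 × 1.5 = 55.6725
  [1.75→4.75]: (29.41+12.66)/2 × 3 = 63.105
  [4.75→6.25]: (12.66+8.30)/2 × 1.5 = 15.72
  [6.25→10.25]: (8.30+2.70)/2 × 4 = 22.0
  [10.25→16.25]: (2.70+0.50)/2 × 6 = 9.6
  [16.25→16.75]: (0.50+0.43)/2 × 0.5 = 0.2325
  Sum = 177.94375 mcg/mL·hr
Extrapolated tail: C_last / k_e = 0.43 / 0.281 = 1.530
AUC_0→∞ = 177.94375 + 1.530 = 179.47375 mcg/mL·hr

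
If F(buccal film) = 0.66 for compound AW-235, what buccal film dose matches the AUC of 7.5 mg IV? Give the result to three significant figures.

D_buccal = 11.4 mg

For equal systemic exposure: F × D_ev = D_iv
D_ev = D_iv / F = 7.5 / 0.66 = 11.3636 mg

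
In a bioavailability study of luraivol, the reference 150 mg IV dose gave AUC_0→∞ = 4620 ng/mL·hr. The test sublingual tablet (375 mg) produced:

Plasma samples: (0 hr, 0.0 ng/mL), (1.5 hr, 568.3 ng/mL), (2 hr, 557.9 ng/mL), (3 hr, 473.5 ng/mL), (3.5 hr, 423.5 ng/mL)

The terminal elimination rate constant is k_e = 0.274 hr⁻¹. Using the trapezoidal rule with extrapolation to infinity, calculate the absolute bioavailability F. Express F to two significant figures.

Trapezoidal AUC_0→3.5 (sublingual tablet):
  [0→1.5]: (0.0+568.3)/2 × 1.5 = 426.225
  [1.5→2]: (568.3+557.9)/2 × 0.5 = 281.55
  [2→3]: (557.9+473.5)/2 × 1 = 515.7
  [3→3.5]: (473.5+423.5)/2 × 0.5 = 224.25
  Sum = 1447.725 ng/mL·hr
Tail: C_last/k_e = 423.5/0.274 = 1545.620
AUC_0→∞ (sublingual tablet) = 1447.725 + 1545.620 = 2993.345 ng/mL·hr
F = (AUC_ev/D_ev)/(AUC_iv/D_iv) = (2993.345/375)/(4620/150) = 7.98225/30.8 = 0.2592

F = 0.26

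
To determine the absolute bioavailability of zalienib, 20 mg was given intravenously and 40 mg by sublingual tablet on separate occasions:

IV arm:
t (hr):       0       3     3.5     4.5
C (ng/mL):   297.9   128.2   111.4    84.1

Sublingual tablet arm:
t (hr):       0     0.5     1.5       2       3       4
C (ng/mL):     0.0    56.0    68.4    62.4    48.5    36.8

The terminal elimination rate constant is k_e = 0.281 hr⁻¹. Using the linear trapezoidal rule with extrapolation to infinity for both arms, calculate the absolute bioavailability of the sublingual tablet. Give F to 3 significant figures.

F = 0.154

Trapezoidal AUC_0→4.5 (IV):
  [0→3]: (297.9+128.2)/2 × 3 = 639.15
  [3→3.5]: (128.2+111.4)/2 × 0.5 = 59.9
  [3.5→4.5]: (111.4+84.1)/2 × 1 = 97.75
  Sum = 796.8 ng/mL·hr
IV tail: 84.1/0.281 = 299.288; AUC_iv,0→∞ = 796.8 + 299.288 = 1096.088 ng/mL·hr
Trapezoidal AUC_0→4 (sublingual tablet):
  [0→0.5]: (0.0+56.0)/2 × 0.5 = 14.0
  [0.5→1.5]: (56.0+68.4)/2 × 1 = 62.2
  [1.5→2]: (68.4+62.4)/2 × 0.5 = 32.7
  [2→3]: (62.4+48.5)/2 × 1 = 55.45
  [3→4]: (48.5+36.8)/2 × 1 = 42.65
  Sum = 207.0 ng/mL·hr
sublingual tablet tail: 36.8/0.281 = 130.961; AUC_ev,0→∞ = 207.0 + 130.961 = 337.961 ng/mL·hr
F = (AUC_ev/D_ev)/(AUC_iv/D_iv) = (337.961/40)/(1096.088/20) = 8.449025/54.8044 = 0.1542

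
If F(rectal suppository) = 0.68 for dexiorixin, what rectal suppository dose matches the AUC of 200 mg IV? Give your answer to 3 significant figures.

For equal systemic exposure: F × D_ev = D_iv
D_ev = D_iv / F = 200 / 0.68 = 294.118 mg

D_rectal = 294 mg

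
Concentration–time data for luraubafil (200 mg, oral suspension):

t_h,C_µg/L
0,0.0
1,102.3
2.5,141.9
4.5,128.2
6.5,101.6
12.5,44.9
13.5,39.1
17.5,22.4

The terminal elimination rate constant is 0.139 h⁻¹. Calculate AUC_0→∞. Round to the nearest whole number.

AUC = 1500 µg/L·h

Trapezoidal AUC_0→17.5:
  [0→1]: (0.0+102.3)/2 × 1 = 51.15
  [1→2.5]: (102.3+141.9)/2 × 1.5 = 183.15
  [2.5→4.5]: (141.9+128.2)/2 × 2 = 270.1
  [4.5→6.5]: (128.2+101.6)/2 × 2 = 229.8
  [6.5→12.5]: (101.6+44.9)/2 × 6 = 439.5
  [12.5→13.5]: (44.9+39.1)/2 × 1 = 42.0
  [13.5→17.5]: (39.1+22.4)/2 × 4 = 123.0
  Sum = 1338.7 µg/L·h
Extrapolated tail: C_last / k_e = 22.4 / 0.139 = 161.151
AUC_0→∞ = 1338.7 + 161.151 = 1499.851 µg/L·h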